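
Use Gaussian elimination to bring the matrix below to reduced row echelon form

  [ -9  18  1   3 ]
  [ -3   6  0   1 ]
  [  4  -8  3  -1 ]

r1 -> -1/9·r1
  [  1  -2  -1/9  -1/3 ]
  [ -3   6     0     1 ]
  [  4  -8     3    -1 ]
r2 -> r2 + 3·r1
  [ 1  -2  -1/9  -1/3 ]
  [ 0   0  -1/3     0 ]
  [ 4  -8     3    -1 ]
r3 -> r3 − 4·r1
  [ 1  -2  -1/9  -1/3 ]
  [ 0   0  -1/3     0 ]
  [ 0   0  31/9   1/3 ]
r2 -> -3·r2
  [ 1  -2  -1/9  -1/3 ]
  [ 0   0     1     0 ]
  [ 0   0  31/9   1/3 ]
r3 -> r3 − 31/9·r2
  [ 1  -2  -1/9  -1/3 ]
  [ 0   0     1     0 ]
  [ 0   0     0   1/3 ]
r3 -> 3·r3
  [ 1  -2  -1/9  -1/3 ]
  [ 0   0     1     0 ]
  [ 0   0     0     1 ]
r1 -> r1 + 1/3·r3
  [ 1  -2  -1/9  0 ]
  [ 0   0     1  0 ]
  [ 0   0     0  1 ]
r1 -> r1 + 1/9·r2
  [ 1  -2  0  0 ]
  [ 0   0  1  0 ]
  [ 0   0  0  1 ]

[[1, -2, 0, 0], [0, 0, 1, 0], [0, 0, 0, 1]]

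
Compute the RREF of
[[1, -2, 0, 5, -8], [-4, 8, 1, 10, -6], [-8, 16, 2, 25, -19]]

R2 := R2 + 4·R1
  [  1  -2  0   5   -8 ]
  [  0   0  1  30  -38 ]
  [ -8  16  2  25  -19 ]
R3 := R3 + 8·R1
  [ 1  -2  0   5   -8 ]
  [ 0   0  1  30  -38 ]
  [ 0   0  2  65  -83 ]
R3 := R3 − 2·R2
  [ 1  -2  0   5   -8 ]
  [ 0   0  1  30  -38 ]
  [ 0   0  0   5   -7 ]
R3 := 1/5·R3
  [ 1  -2  0   5    -8 ]
  [ 0   0  1  30   -38 ]
  [ 0   0  0   1  -7/5 ]
R2 := R2 − 30·R3
  [ 1  -2  0  5    -8 ]
  [ 0   0  1  0     4 ]
  [ 0   0  0  1  -7/5 ]
R1 := R1 − 5·R3
  [ 1  -2  0  0    -1 ]
  [ 0   0  1  0     4 ]
  [ 0   0  0  1  -7/5 ]

[[1, -2, 0, 0, -1], [0, 0, 1, 0, 4], [0, 0, 0, 1, -7/5]]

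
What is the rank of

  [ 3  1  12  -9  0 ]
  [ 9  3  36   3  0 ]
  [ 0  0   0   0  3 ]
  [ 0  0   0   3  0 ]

Multiply r1 by 1/3.
  [ 1  1/3   4  -3  0 ]
  [ 9    3  36   3  0 ]
  [ 0    0   0   0  3 ]
  [ 0    0   0   3  0 ]
Subtract 9 times r1 from r2.
  [ 1  1/3  4  -3  0 ]
  [ 0    0  0  30  0 ]
  [ 0    0  0   0  3 ]
  [ 0    0  0   3  0 ]
Multiply r2 by 1/30.
  [ 1  1/3  4  -3  0 ]
  [ 0    0  0   1  0 ]
  [ 0    0  0   0  3 ]
  [ 0    0  0   3  0 ]
Subtract 3 times r2 from r4.
  [ 1  1/3  4  -3  0 ]
  [ 0    0  0   1  0 ]
  [ 0    0  0   0  3 ]
  [ 0    0  0   0  0 ]
Multiply r3 by 1/3.
  [ 1  1/3  4  -3  0 ]
  [ 0    0  0   1  0 ]
  [ 0    0  0   0  1 ]
  [ 0    0  0   0  0 ]
Add 3 times r2 to r1.
  [ 1  1/3  4  0  0 ]
  [ 0    0  0  1  0 ]
  [ 0    0  0  0  1 ]
  [ 0    0  0  0  0 ]
The reduced form has 3 nonzero rows.

rank = 3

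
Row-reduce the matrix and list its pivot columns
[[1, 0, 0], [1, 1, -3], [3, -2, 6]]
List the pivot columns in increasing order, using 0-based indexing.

0, 1

ρ2 := ρ2 − ρ1
  [ 1   0   0 ]
  [ 0   1  -3 ]
  [ 3  -2   6 ]
ρ3 := ρ3 − 3·ρ1
  [ 1   0   0 ]
  [ 0   1  -3 ]
  [ 0  -2   6 ]
ρ3 := ρ3 + 2·ρ2
  [ 1  0   0 ]
  [ 0  1  -3 ]
  [ 0  0   0 ]
Pivot columns are the columns containing a leading 1.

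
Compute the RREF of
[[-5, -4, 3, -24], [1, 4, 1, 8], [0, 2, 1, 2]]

ρ1 := -1/5·ρ1
  [ 1  4/5  -3/5  24/5 ]
  [ 1    4     1     8 ]
  [ 0    2     1     2 ]
ρ2 := ρ2 − ρ1
  [ 1   4/5  -3/5  24/5 ]
  [ 0  16/5   8/5  16/5 ]
  [ 0     2     1     2 ]
ρ2 := 5/16·ρ2
  [ 1  4/5  -3/5  24/5 ]
  [ 0    1   1/2     1 ]
  [ 0    2     1     2 ]
ρ3 := ρ3 − 2·ρ2
  [ 1  4/5  -3/5  24/5 ]
  [ 0    1   1/2     1 ]
  [ 0    0     0     0 ]
ρ1 := ρ1 − 4/5·ρ2
  [ 1  0   -1  4 ]
  [ 0  1  1/2  1 ]
  [ 0  0    0  0 ]

[[1, 0, -1, 4], [0, 1, 1/2, 1], [0, 0, 0, 0]]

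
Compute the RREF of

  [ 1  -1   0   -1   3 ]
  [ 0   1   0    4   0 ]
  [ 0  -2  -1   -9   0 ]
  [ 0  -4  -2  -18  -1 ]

[[1, 0, 0, 3, 0], [0, 1, 0, 4, 0], [0, 0, 1, 1, 0], [0, 0, 0, 0, 1]]

Add 2 times r2 to r3.
  [ 1  -1   0   -1   3 ]
  [ 0   1   0    4   0 ]
  [ 0   0  -1   -1   0 ]
  [ 0  -4  -2  -18  -1 ]
Add 4 times r2 to r4.
  [ 1  -1   0  -1   3 ]
  [ 0   1   0   4   0 ]
  [ 0   0  -1  -1   0 ]
  [ 0   0  -2  -2  -1 ]
Multiply r3 by -1.
  [ 1  -1   0  -1   3 ]
  [ 0   1   0   4   0 ]
  [ 0   0   1   1   0 ]
  [ 0   0  -2  -2  -1 ]
Add 2 times r3 to r4.
  [ 1  -1  0  -1   3 ]
  [ 0   1  0   4   0 ]
  [ 0   0  1   1   0 ]
  [ 0   0  0   0  -1 ]
Multiply r4 by -1.
  [ 1  -1  0  -1  3 ]
  [ 0   1  0   4  0 ]
  [ 0   0  1   1  0 ]
  [ 0   0  0   0  1 ]
Subtract 3 times r4 from r1.
  [ 1  -1  0  -1  0 ]
  [ 0   1  0   4  0 ]
  [ 0   0  1   1  0 ]
  [ 0   0  0   0  1 ]
Add r2 to r1.
  [ 1  0  0  3  0 ]
  [ 0  1  0  4  0 ]
  [ 0  0  1  1  0 ]
  [ 0  0  0  0  1 ]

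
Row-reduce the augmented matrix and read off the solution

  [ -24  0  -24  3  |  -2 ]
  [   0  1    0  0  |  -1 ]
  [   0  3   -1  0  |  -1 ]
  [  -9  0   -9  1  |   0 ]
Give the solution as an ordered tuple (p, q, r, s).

Multiply ρ1 by -1/24.
  [  1  0   1  -1/8  |  1/12 ]
  [  0  1   0     0  |    -1 ]
  [  0  3  -1     0  |    -1 ]
  [ -9  0  -9     1  |     0 ]
Add 9 times ρ1 to ρ4.
  [ 1  0   1  -1/8  |  1/12 ]
  [ 0  1   0     0  |    -1 ]
  [ 0  3  -1     0  |    -1 ]
  [ 0  0   0  -1/8  |   3/4 ]
Subtract 3 times ρ2 from ρ3.
  [ 1  0   1  -1/8  |  1/12 ]
  [ 0  1   0     0  |    -1 ]
  [ 0  0  -1     0  |     2 ]
  [ 0  0   0  -1/8  |   3/4 ]
Multiply ρ3 by -1.
  [ 1  0  1  -1/8  |  1/12 ]
  [ 0  1  0     0  |    -1 ]
  [ 0  0  1     0  |    -2 ]
  [ 0  0  0  -1/8  |   3/4 ]
Multiply ρ4 by -8.
  [ 1  0  1  -1/8  |  1/12 ]
  [ 0  1  0     0  |    -1 ]
  [ 0  0  1     0  |    -2 ]
  [ 0  0  0     1  |    -6 ]
Add 1/8 times ρ4 to ρ1.
  [ 1  0  1  0  |  -2/3 ]
  [ 0  1  0  0  |    -1 ]
  [ 0  0  1  0  |    -2 ]
  [ 0  0  0  1  |    -6 ]
Subtract ρ3 from ρ1.
  [ 1  0  0  0  |  4/3 ]
  [ 0  1  0  0  |   -1 ]
  [ 0  0  1  0  |   -2 ]
  [ 0  0  0  1  |   -6 ]
Reading off the last column: p = 4/3, q = -1, r = -2, s = -6.

(4/3, -1, -2, -6)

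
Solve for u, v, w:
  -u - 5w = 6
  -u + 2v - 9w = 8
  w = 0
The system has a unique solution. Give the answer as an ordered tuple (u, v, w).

Form the augmented matrix and row-reduce:
  [ -1  0  -5  |  6 ]
  [ -1  2  -9  |  8 ]
  [  0  0   1  |  0 ]
ρ1 -> -1·ρ1
  [  1  0   5  |  -6 ]
  [ -1  2  -9  |   8 ]
  [  0  0   1  |   0 ]
ρ2 -> ρ2 + ρ1
  [ 1  0   5  |  -6 ]
  [ 0  2  -4  |   2 ]
  [ 0  0   1  |   0 ]
ρ2 -> 1/2·ρ2
  [ 1  0   5  |  -6 ]
  [ 0  1  -2  |   1 ]
  [ 0  0   1  |   0 ]
ρ2 -> ρ2 + 2·ρ3
  [ 1  0  5  |  -6 ]
  [ 0  1  0  |   1 ]
  [ 0  0  1  |   0 ]
ρ1 -> ρ1 − 5·ρ3
  [ 1  0  0  |  -6 ]
  [ 0  1  0  |   1 ]
  [ 0  0  1  |   0 ]
Reading off the last column: u = -6, v = 1, w = 0.

(-6, 1, 0)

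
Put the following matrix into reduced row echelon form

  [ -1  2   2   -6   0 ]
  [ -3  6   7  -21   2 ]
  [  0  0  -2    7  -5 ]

Multiply R1 by -1.
Add 3 times R1 to R2.
Add 2 times R2 to R3.
Add 3 times R3 to R2.
Subtract 6 times R3 from R1.
Add 2 times R2 to R1.

[[1, -2, 0, 0, 4], [0, 0, 1, 0, -1], [0, 0, 0, 1, -1]]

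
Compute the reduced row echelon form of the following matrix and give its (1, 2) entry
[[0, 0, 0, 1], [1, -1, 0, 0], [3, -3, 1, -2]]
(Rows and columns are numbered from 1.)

r1 <=> r2
r3 -> r3 − 3·r1
r2 <=> r3
r2 -> r2 + 2·r3

-1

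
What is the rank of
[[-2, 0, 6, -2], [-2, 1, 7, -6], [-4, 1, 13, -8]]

R1 ← -1/2·R1
  [  1  0  -3   1 ]
  [ -2  1   7  -6 ]
  [ -4  1  13  -8 ]
R2 ← R2 + 2·R1
  [  1  0  -3   1 ]
  [  0  1   1  -4 ]
  [ -4  1  13  -8 ]
R3 ← R3 + 4·R1
  [ 1  0  -3   1 ]
  [ 0  1   1  -4 ]
  [ 0  1   1  -4 ]
R3 ← R3 − R2
  [ 1  0  -3   1 ]
  [ 0  1   1  -4 ]
  [ 0  0   0   0 ]
The reduced form has 2 nonzero rows.

rank = 2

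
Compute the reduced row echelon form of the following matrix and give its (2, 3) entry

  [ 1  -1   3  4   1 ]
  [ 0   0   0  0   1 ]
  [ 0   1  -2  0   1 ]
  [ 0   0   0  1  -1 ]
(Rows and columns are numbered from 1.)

-2

R2 <-> R3
  [ 1  -1   3  4   1 ]
  [ 0   1  -2  0   1 ]
  [ 0   0   0  0   1 ]
  [ 0   0   0  1  -1 ]
R3 <-> R4
  [ 1  -1   3  4   1 ]
  [ 0   1  -2  0   1 ]
  [ 0   0   0  1  -1 ]
  [ 0   0   0  0   1 ]
R3 ← R3 + R4
  [ 1  -1   3  4  1 ]
  [ 0   1  -2  0  1 ]
  [ 0   0   0  1  0 ]
  [ 0   0   0  0  1 ]
R2 ← R2 − R4
  [ 1  -1   3  4  1 ]
  [ 0   1  -2  0  0 ]
  [ 0   0   0  1  0 ]
  [ 0   0   0  0  1 ]
R1 ← R1 − R4
  [ 1  -1   3  4  0 ]
  [ 0   1  -2  0  0 ]
  [ 0   0   0  1  0 ]
  [ 0   0   0  0  1 ]
R1 ← R1 − 4·R3
  [ 1  -1   3  0  0 ]
  [ 0   1  -2  0  0 ]
  [ 0   0   0  1  0 ]
  [ 0   0   0  0  1 ]
R1 ← R1 + R2
  [ 1  0   1  0  0 ]
  [ 0  1  -2  0  0 ]
  [ 0  0   0  1  0 ]
  [ 0  0   0  0  1 ]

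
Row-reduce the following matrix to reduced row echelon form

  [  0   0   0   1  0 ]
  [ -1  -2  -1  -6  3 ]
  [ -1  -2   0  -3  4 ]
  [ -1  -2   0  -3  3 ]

[[1, 2, 0, 0, 0], [0, 0, 1, 0, 0], [0, 0, 0, 1, 0], [0, 0, 0, 0, 1]]

ρ1 <=> ρ2
  [ -1  -2  -1  -6  3 ]
  [  0   0   0   1  0 ]
  [ -1  -2   0  -3  4 ]
  [ -1  -2   0  -3  3 ]
ρ1 -> -1·ρ1
  [  1   2  1   6  -3 ]
  [  0   0  0   1   0 ]
  [ -1  -2  0  -3   4 ]
  [ -1  -2  0  -3   3 ]
ρ3 -> ρ3 + ρ1
  [  1   2  1   6  -3 ]
  [  0   0  0   1   0 ]
  [  0   0  1   3   1 ]
  [ -1  -2  0  -3   3 ]
ρ4 -> ρ4 + ρ1
  [ 1  2  1  6  -3 ]
  [ 0  0  0  1   0 ]
  [ 0  0  1  3   1 ]
  [ 0  0  1  3   0 ]
ρ2 <=> ρ3
  [ 1  2  1  6  -3 ]
  [ 0  0  1  3   1 ]
  [ 0  0  0  1   0 ]
  [ 0  0  1  3   0 ]
ρ4 -> ρ4 − ρ2
  [ 1  2  1  6  -3 ]
  [ 0  0  1  3   1 ]
  [ 0  0  0  1   0 ]
  [ 0  0  0  0  -1 ]
ρ4 -> -1·ρ4
  [ 1  2  1  6  -3 ]
  [ 0  0  1  3   1 ]
  [ 0  0  0  1   0 ]
  [ 0  0  0  0   1 ]
ρ2 -> ρ2 − ρ4
  [ 1  2  1  6  -3 ]
  [ 0  0  1  3   0 ]
  [ 0  0  0  1   0 ]
  [ 0  0  0  0   1 ]
ρ1 -> ρ1 + 3·ρ4
  [ 1  2  1  6  0 ]
  [ 0  0  1  3  0 ]
  [ 0  0  0  1  0 ]
  [ 0  0  0  0  1 ]
ρ2 -> ρ2 − 3·ρ3
  [ 1  2  1  6  0 ]
  [ 0  0  1  0  0 ]
  [ 0  0  0  1  0 ]
  [ 0  0  0  0  1 ]
ρ1 -> ρ1 − 6·ρ3
  [ 1  2  1  0  0 ]
  [ 0  0  1  0  0 ]
  [ 0  0  0  1  0 ]
  [ 0  0  0  0  1 ]
ρ1 -> ρ1 − ρ2
  [ 1  2  0  0  0 ]
  [ 0  0  1  0  0 ]
  [ 0  0  0  1  0 ]
  [ 0  0  0  0  1 ]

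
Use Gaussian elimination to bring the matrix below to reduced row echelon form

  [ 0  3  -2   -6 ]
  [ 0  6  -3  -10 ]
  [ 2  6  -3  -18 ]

R1 <=> R3
  [ 2  6  -3  -18 ]
  [ 0  6  -3  -10 ]
  [ 0  3  -2   -6 ]
R1 := 1/2·R1
  [ 1  3  -3/2   -9 ]
  [ 0  6    -3  -10 ]
  [ 0  3    -2   -6 ]
R2 := 1/6·R2
  [ 1  3  -3/2    -9 ]
  [ 0  1  -1/2  -5/3 ]
  [ 0  3    -2    -6 ]
R3 := R3 − 3·R2
  [ 1  3  -3/2    -9 ]
  [ 0  1  -1/2  -5/3 ]
  [ 0  0  -1/2    -1 ]
R3 := -2·R3
  [ 1  3  -3/2    -9 ]
  [ 0  1  -1/2  -5/3 ]
  [ 0  0     1     2 ]
R2 := R2 + 1/2·R3
  [ 1  3  -3/2    -9 ]
  [ 0  1     0  -2/3 ]
  [ 0  0     1     2 ]
R1 := R1 + 3/2·R3
  [ 1  3  0    -6 ]
  [ 0  1  0  -2/3 ]
  [ 0  0  1     2 ]
R1 := R1 − 3·R2
  [ 1  0  0    -4 ]
  [ 0  1  0  -2/3 ]
  [ 0  0  1     2 ]

[[1, 0, 0, -4], [0, 1, 0, -2/3], [0, 0, 1, 2]]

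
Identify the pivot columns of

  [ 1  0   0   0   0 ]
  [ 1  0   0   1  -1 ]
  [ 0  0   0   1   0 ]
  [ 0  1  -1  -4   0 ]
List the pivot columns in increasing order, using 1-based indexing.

1, 2, 4, 5

ρ2 → ρ2 − ρ1
  [ 1  0   0   0   0 ]
  [ 0  0   0   1  -1 ]
  [ 0  0   0   1   0 ]
  [ 0  1  -1  -4   0 ]
ρ2 ↔ ρ4
  [ 1  0   0   0   0 ]
  [ 0  1  -1  -4   0 ]
  [ 0  0   0   1   0 ]
  [ 0  0   0   1  -1 ]
ρ4 → ρ4 − ρ3
  [ 1  0   0   0   0 ]
  [ 0  1  -1  -4   0 ]
  [ 0  0   0   1   0 ]
  [ 0  0   0   0  -1 ]
ρ4 → -1·ρ4
  [ 1  0   0   0  0 ]
  [ 0  1  -1  -4  0 ]
  [ 0  0   0   1  0 ]
  [ 0  0   0   0  1 ]
ρ2 → ρ2 + 4·ρ3
  [ 1  0   0  0  0 ]
  [ 0  1  -1  0  0 ]
  [ 0  0   0  1  0 ]
  [ 0  0   0  0  1 ]
Pivot columns are the columns containing a leading 1.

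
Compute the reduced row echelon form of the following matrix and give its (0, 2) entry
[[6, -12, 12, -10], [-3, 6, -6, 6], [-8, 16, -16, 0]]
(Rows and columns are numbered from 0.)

r1 ← 1/6·r1
  [  1  -2    2  -5/3 ]
  [ -3   6   -6     6 ]
  [ -8  16  -16     0 ]
r2 ← r2 + 3·r1
  [  1  -2    2  -5/3 ]
  [  0   0    0     1 ]
  [ -8  16  -16     0 ]
r3 ← r3 + 8·r1
  [ 1  -2  2   -5/3 ]
  [ 0   0  0      1 ]
  [ 0   0  0  -40/3 ]
r3 ← r3 + 40/3·r2
  [ 1  -2  2  -5/3 ]
  [ 0   0  0     1 ]
  [ 0   0  0     0 ]
r1 ← r1 + 5/3·r2
  [ 1  -2  2  0 ]
  [ 0   0  0  1 ]
  [ 0   0  0  0 ]

2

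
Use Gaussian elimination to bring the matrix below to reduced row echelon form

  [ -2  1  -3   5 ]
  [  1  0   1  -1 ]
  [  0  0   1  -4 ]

[[1, 0, 0, 3], [0, 1, 0, -1], [0, 0, 1, -4]]

R1 → -1/2·R1
  [ 1  -1/2  3/2  -5/2 ]
  [ 1     0    1    -1 ]
  [ 0     0    1    -4 ]
R2 → R2 − R1
  [ 1  -1/2   3/2  -5/2 ]
  [ 0   1/2  -1/2   3/2 ]
  [ 0     0     1    -4 ]
R2 → 2·R2
  [ 1  -1/2  3/2  -5/2 ]
  [ 0     1   -1     3 ]
  [ 0     0    1    -4 ]
R2 → R2 + R3
  [ 1  -1/2  3/2  -5/2 ]
  [ 0     1    0    -1 ]
  [ 0     0    1    -4 ]
R1 → R1 − 3/2·R3
  [ 1  -1/2  0  7/2 ]
  [ 0     1  0   -1 ]
  [ 0     0  1   -4 ]
R1 → R1 + 1/2·R2
  [ 1  0  0   3 ]
  [ 0  1  0  -1 ]
  [ 0  0  1  -4 ]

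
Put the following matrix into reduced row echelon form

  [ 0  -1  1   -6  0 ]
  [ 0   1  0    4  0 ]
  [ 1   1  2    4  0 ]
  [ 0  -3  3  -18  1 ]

Swap R1 and R3.
  [ 1   1  2    4  0 ]
  [ 0   1  0    4  0 ]
  [ 0  -1  1   -6  0 ]
  [ 0  -3  3  -18  1 ]
Add R2 to R3.
  [ 1   1  2    4  0 ]
  [ 0   1  0    4  0 ]
  [ 0   0  1   -2  0 ]
  [ 0  -3  3  -18  1 ]
Add 3 times R2 to R4.
  [ 1  1  2   4  0 ]
  [ 0  1  0   4  0 ]
  [ 0  0  1  -2  0 ]
  [ 0  0  3  -6  1 ]
Subtract 3 times R3 from R4.
  [ 1  1  2   4  0 ]
  [ 0  1  0   4  0 ]
  [ 0  0  1  -2  0 ]
  [ 0  0  0   0  1 ]
Subtract 2 times R3 from R1.
  [ 1  1  0   8  0 ]
  [ 0  1  0   4  0 ]
  [ 0  0  1  -2  0 ]
  [ 0  0  0   0  1 ]
Subtract R2 from R1.
  [ 1  0  0   4  0 ]
  [ 0  1  0   4  0 ]
  [ 0  0  1  -2  0 ]
  [ 0  0  0   0  1 ]

[[1, 0, 0, 4, 0], [0, 1, 0, 4, 0], [0, 0, 1, -2, 0], [0, 0, 0, 0, 1]]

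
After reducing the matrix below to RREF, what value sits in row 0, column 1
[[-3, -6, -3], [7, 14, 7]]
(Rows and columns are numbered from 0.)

2

R1 → -1/3·R1
R2 → R2 − 7·R1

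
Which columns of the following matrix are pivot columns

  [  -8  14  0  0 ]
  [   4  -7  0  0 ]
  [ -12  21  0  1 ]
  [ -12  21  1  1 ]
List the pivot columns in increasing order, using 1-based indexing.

r1 → -1/8·r1
  [   1  -7/4  0  0 ]
  [   4    -7  0  0 ]
  [ -12    21  0  1 ]
  [ -12    21  1  1 ]
r2 → r2 − 4·r1
  [   1  -7/4  0  0 ]
  [   0     0  0  0 ]
  [ -12    21  0  1 ]
  [ -12    21  1  1 ]
r3 → r3 + 12·r1
  [   1  -7/4  0  0 ]
  [   0     0  0  0 ]
  [   0     0  0  1 ]
  [ -12    21  1  1 ]
r4 → r4 + 12·r1
  [ 1  -7/4  0  0 ]
  [ 0     0  0  0 ]
  [ 0     0  0  1 ]
  [ 0     0  1  1 ]
r2 <=> r4
  [ 1  -7/4  0  0 ]
  [ 0     0  1  1 ]
  [ 0     0  0  1 ]
  [ 0     0  0  0 ]
r2 → r2 − r3
  [ 1  -7/4  0  0 ]
  [ 0     0  1  0 ]
  [ 0     0  0  1 ]
  [ 0     0  0  0 ]
Pivot columns are the columns containing a leading 1.

1, 3, 4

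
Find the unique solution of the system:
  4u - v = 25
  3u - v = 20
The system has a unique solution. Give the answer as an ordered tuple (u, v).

(5, -5)

Form the augmented matrix and row-reduce:
  [ 4  -1  |  25 ]
  [ 3  -1  |  20 ]
R1 := 1/4·R1
  [ 1  -1/4  |  25/4 ]
  [ 3    -1  |    20 ]
R2 := R2 − 3·R1
  [ 1  -1/4  |  25/4 ]
  [ 0  -1/4  |   5/4 ]
R2 := -4·R2
  [ 1  -1/4  |  25/4 ]
  [ 0     1  |    -5 ]
R1 := R1 + 1/4·R2
  [ 1  0  |   5 ]
  [ 0  1  |  -5 ]
Reading off the last column: u = 5, v = -5.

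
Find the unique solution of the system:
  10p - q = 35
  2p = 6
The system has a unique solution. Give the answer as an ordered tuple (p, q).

(3, -5)

Form the augmented matrix and row-reduce:
  [ 10  -1  |  35 ]
  [  2   0  |   6 ]
R1 := 1/10·R1
  [ 1  -1/10  |  7/2 ]
  [ 2      0  |    6 ]
R2 := R2 − 2·R1
  [ 1  -1/10  |  7/2 ]
  [ 0    1/5  |   -1 ]
R2 := 5·R2
  [ 1  -1/10  |  7/2 ]
  [ 0      1  |   -5 ]
R1 := R1 + 1/10·R2
  [ 1  0  |   3 ]
  [ 0  1  |  -5 ]
Reading off the last column: p = 3, q = -5.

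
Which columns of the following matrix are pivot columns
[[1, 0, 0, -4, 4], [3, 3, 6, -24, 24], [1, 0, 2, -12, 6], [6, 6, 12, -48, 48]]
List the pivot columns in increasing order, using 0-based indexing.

0, 1, 2

r2 := r2 − 3·r1
  [ 1  0   0   -4   4 ]
  [ 0  3   6  -12  12 ]
  [ 1  0   2  -12   6 ]
  [ 6  6  12  -48  48 ]
r3 := r3 − r1
  [ 1  0   0   -4   4 ]
  [ 0  3   6  -12  12 ]
  [ 0  0   2   -8   2 ]
  [ 6  6  12  -48  48 ]
r4 := r4 − 6·r1
  [ 1  0   0   -4   4 ]
  [ 0  3   6  -12  12 ]
  [ 0  0   2   -8   2 ]
  [ 0  6  12  -24  24 ]
r2 := 1/3·r2
  [ 1  0   0   -4   4 ]
  [ 0  1   2   -4   4 ]
  [ 0  0   2   -8   2 ]
  [ 0  6  12  -24  24 ]
r4 := r4 − 6·r2
  [ 1  0  0  -4  4 ]
  [ 0  1  2  -4  4 ]
  [ 0  0  2  -8  2 ]
  [ 0  0  0   0  0 ]
r3 := 1/2·r3
  [ 1  0  0  -4  4 ]
  [ 0  1  2  -4  4 ]
  [ 0  0  1  -4  1 ]
  [ 0  0  0   0  0 ]
r2 := r2 − 2·r3
  [ 1  0  0  -4  4 ]
  [ 0  1  0   4  2 ]
  [ 0  0  1  -4  1 ]
  [ 0  0  0   0  0 ]
Pivot columns are the columns containing a leading 1.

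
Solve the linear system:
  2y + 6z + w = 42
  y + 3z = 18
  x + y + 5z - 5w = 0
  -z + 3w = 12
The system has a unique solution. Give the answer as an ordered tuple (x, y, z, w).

(0, 0, 6, 6)

Form the augmented matrix and row-reduce:
  [ 0  2   6   1  |  42 ]
  [ 0  1   3   0  |  18 ]
  [ 1  1   5  -5  |   0 ]
  [ 0  0  -1   3  |  12 ]
Swap R1 and R3.
  [ 1  1   5  -5  |   0 ]
  [ 0  1   3   0  |  18 ]
  [ 0  2   6   1  |  42 ]
  [ 0  0  -1   3  |  12 ]
Subtract 2 times R2 from R3.
  [ 1  1   5  -5  |   0 ]
  [ 0  1   3   0  |  18 ]
  [ 0  0   0   1  |   6 ]
  [ 0  0  -1   3  |  12 ]
Swap R3 and R4.
  [ 1  1   5  -5  |   0 ]
  [ 0  1   3   0  |  18 ]
  [ 0  0  -1   3  |  12 ]
  [ 0  0   0   1  |   6 ]
Multiply R3 by -1.
  [ 1  1  5  -5  |    0 ]
  [ 0  1  3   0  |   18 ]
  [ 0  0  1  -3  |  -12 ]
  [ 0  0  0   1  |    6 ]
Add 3 times R4 to R3.
  [ 1  1  5  -5  |   0 ]
  [ 0  1  3   0  |  18 ]
  [ 0  0  1   0  |   6 ]
  [ 0  0  0   1  |   6 ]
Add 5 times R4 to R1.
  [ 1  1  5  0  |  30 ]
  [ 0  1  3  0  |  18 ]
  [ 0  0  1  0  |   6 ]
  [ 0  0  0  1  |   6 ]
Subtract 3 times R3 from R2.
  [ 1  1  5  0  |  30 ]
  [ 0  1  0  0  |   0 ]
  [ 0  0  1  0  |   6 ]
  [ 0  0  0  1  |   6 ]
Subtract 5 times R3 from R1.
  [ 1  1  0  0  |  0 ]
  [ 0  1  0  0  |  0 ]
  [ 0  0  1  0  |  6 ]
  [ 0  0  0  1  |  6 ]
Subtract R2 from R1.
  [ 1  0  0  0  |  0 ]
  [ 0  1  0  0  |  0 ]
  [ 0  0  1  0  |  6 ]
  [ 0  0  0  1  |  6 ]
Reading off the last column: x = 0, y = 0, z = 6, w = 6.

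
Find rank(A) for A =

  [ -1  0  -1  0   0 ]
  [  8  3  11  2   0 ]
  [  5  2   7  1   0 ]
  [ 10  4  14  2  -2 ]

ρ1 → -1·ρ1
  [  1  0   1  0   0 ]
  [  8  3  11  2   0 ]
  [  5  2   7  1   0 ]
  [ 10  4  14  2  -2 ]
ρ2 → ρ2 − 8·ρ1
  [  1  0   1  0   0 ]
  [  0  3   3  2   0 ]
  [  5  2   7  1   0 ]
  [ 10  4  14  2  -2 ]
ρ3 → ρ3 − 5·ρ1
  [  1  0   1  0   0 ]
  [  0  3   3  2   0 ]
  [  0  2   2  1   0 ]
  [ 10  4  14  2  -2 ]
ρ4 → ρ4 − 10·ρ1
  [ 1  0  1  0   0 ]
  [ 0  3  3  2   0 ]
  [ 0  2  2  1   0 ]
  [ 0  4  4  2  -2 ]
ρ2 → 1/3·ρ2
  [ 1  0  1    0   0 ]
  [ 0  1  1  2/3   0 ]
  [ 0  2  2    1   0 ]
  [ 0  4  4    2  -2 ]
ρ3 → ρ3 − 2·ρ2
  [ 1  0  1     0   0 ]
  [ 0  1  1   2/3   0 ]
  [ 0  0  0  -1/3   0 ]
  [ 0  4  4     2  -2 ]
ρ4 → ρ4 − 4·ρ2
  [ 1  0  1     0   0 ]
  [ 0  1  1   2/3   0 ]
  [ 0  0  0  -1/3   0 ]
  [ 0  0  0  -2/3  -2 ]
ρ3 → -3·ρ3
  [ 1  0  1     0   0 ]
  [ 0  1  1   2/3   0 ]
  [ 0  0  0     1   0 ]
  [ 0  0  0  -2/3  -2 ]
ρ4 → ρ4 + 2/3·ρ3
  [ 1  0  1    0   0 ]
  [ 0  1  1  2/3   0 ]
  [ 0  0  0    1   0 ]
  [ 0  0  0    0  -2 ]
ρ4 → -1/2·ρ4
  [ 1  0  1    0  0 ]
  [ 0  1  1  2/3  0 ]
  [ 0  0  0    1  0 ]
  [ 0  0  0    0  1 ]
ρ2 → ρ2 − 2/3·ρ3
  [ 1  0  1  0  0 ]
  [ 0  1  1  0  0 ]
  [ 0  0  0  1  0 ]
  [ 0  0  0  0  1 ]
The reduced form has 4 nonzero rows.

rank = 4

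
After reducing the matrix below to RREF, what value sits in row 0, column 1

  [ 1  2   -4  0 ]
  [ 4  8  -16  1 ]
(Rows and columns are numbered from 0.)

R2 ← R2 − 4·R1
  [ 1  2  -4  0 ]
  [ 0  0   0  1 ]

2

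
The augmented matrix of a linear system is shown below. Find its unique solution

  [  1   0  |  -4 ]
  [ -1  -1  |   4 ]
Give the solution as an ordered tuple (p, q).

(-4, 0)

Add R1 to R2.
  [ 1   0  |  -4 ]
  [ 0  -1  |   0 ]
Multiply R2 by -1.
  [ 1  0  |  -4 ]
  [ 0  1  |   0 ]
Reading off the last column: p = -4, q = 0.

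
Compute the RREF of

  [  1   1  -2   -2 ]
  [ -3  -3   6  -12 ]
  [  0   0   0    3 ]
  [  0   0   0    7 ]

R2 := R2 + 3·R1
  [ 1  1  -2   -2 ]
  [ 0  0   0  -18 ]
  [ 0  0   0    3 ]
  [ 0  0   0    7 ]
R2 := -1/18·R2
  [ 1  1  -2  -2 ]
  [ 0  0   0   1 ]
  [ 0  0   0   3 ]
  [ 0  0   0   7 ]
R3 := R3 − 3·R2
  [ 1  1  -2  -2 ]
  [ 0  0   0   1 ]
  [ 0  0   0   0 ]
  [ 0  0   0   7 ]
R4 := R4 − 7·R2
  [ 1  1  -2  -2 ]
  [ 0  0   0   1 ]
  [ 0  0   0   0 ]
  [ 0  0   0   0 ]
R1 := R1 + 2·R2
  [ 1  1  -2  0 ]
  [ 0  0   0  1 ]
  [ 0  0   0  0 ]
  [ 0  0   0  0 ]

[[1, 1, -2, 0], [0, 0, 0, 1], [0, 0, 0, 0], [0, 0, 0, 0]]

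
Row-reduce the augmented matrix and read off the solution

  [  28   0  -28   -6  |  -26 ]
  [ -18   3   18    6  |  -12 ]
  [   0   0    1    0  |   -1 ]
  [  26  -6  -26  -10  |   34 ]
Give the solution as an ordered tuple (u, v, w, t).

(-3, -6, -1, -5)

R1 ← 1/28·R1
  [   1   0   -1  -3/14  |  -13/14 ]
  [ -18   3   18      6  |     -12 ]
  [   0   0    1      0  |      -1 ]
  [  26  -6  -26    -10  |      34 ]
R2 ← R2 + 18·R1
  [  1   0   -1  -3/14  |  -13/14 ]
  [  0   3    0   15/7  |  -201/7 ]
  [  0   0    1      0  |      -1 ]
  [ 26  -6  -26    -10  |      34 ]
R4 ← R4 − 26·R1
  [ 1   0  -1  -3/14  |  -13/14 ]
  [ 0   3   0   15/7  |  -201/7 ]
  [ 0   0   1      0  |      -1 ]
  [ 0  -6   0  -31/7  |   407/7 ]
R2 ← 1/3·R2
  [ 1   0  -1  -3/14  |  -13/14 ]
  [ 0   1   0    5/7  |   -67/7 ]
  [ 0   0   1      0  |      -1 ]
  [ 0  -6   0  -31/7  |   407/7 ]
R4 ← R4 + 6·R2
  [ 1  0  -1  -3/14  |  -13/14 ]
  [ 0  1   0    5/7  |   -67/7 ]
  [ 0  0   1      0  |      -1 ]
  [ 0  0   0   -1/7  |     5/7 ]
R4 ← -7·R4
  [ 1  0  -1  -3/14  |  -13/14 ]
  [ 0  1   0    5/7  |   -67/7 ]
  [ 0  0   1      0  |      -1 ]
  [ 0  0   0      1  |      -5 ]
R2 ← R2 − 5/7·R4
  [ 1  0  -1  -3/14  |  -13/14 ]
  [ 0  1   0      0  |      -6 ]
  [ 0  0   1      0  |      -1 ]
  [ 0  0   0      1  |      -5 ]
R1 ← R1 + 3/14·R4
  [ 1  0  -1  0  |  -2 ]
  [ 0  1   0  0  |  -6 ]
  [ 0  0   1  0  |  -1 ]
  [ 0  0   0  1  |  -5 ]
R1 ← R1 + R3
  [ 1  0  0  0  |  -3 ]
  [ 0  1  0  0  |  -6 ]
  [ 0  0  1  0  |  -1 ]
  [ 0  0  0  1  |  -5 ]
Reading off the last column: u = -3, v = -6, w = -1, t = -5.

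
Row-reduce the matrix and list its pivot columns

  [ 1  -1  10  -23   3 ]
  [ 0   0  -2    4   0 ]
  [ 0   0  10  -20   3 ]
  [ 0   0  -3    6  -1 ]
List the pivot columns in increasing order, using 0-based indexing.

ρ2 ← -1/2·ρ2
ρ3 ← ρ3 − 10·ρ2
ρ4 ← ρ4 + 3·ρ2
ρ3 ← 1/3·ρ3
ρ4 ← ρ4 + ρ3
ρ1 ← ρ1 − 3·ρ3
ρ1 ← ρ1 − 10·ρ2
Pivot columns are the columns containing a leading 1.

0, 2, 4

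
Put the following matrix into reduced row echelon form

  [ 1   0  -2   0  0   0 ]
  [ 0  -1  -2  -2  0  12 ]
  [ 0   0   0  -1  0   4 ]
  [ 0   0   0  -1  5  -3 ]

[[1, 0, -2, 0, 0, 0], [0, 1, 2, 0, 0, -4], [0, 0, 0, 1, 0, -4], [0, 0, 0, 0, 1, -7/5]]

Multiply R2 by -1.
  [ 1  0  -2   0  0    0 ]
  [ 0  1   2   2  0  -12 ]
  [ 0  0   0  -1  0    4 ]
  [ 0  0   0  -1  5   -3 ]
Multiply R3 by -1.
  [ 1  0  -2   0  0    0 ]
  [ 0  1   2   2  0  -12 ]
  [ 0  0   0   1  0   -4 ]
  [ 0  0   0  -1  5   -3 ]
Add R3 to R4.
  [ 1  0  -2  0  0    0 ]
  [ 0  1   2  2  0  -12 ]
  [ 0  0   0  1  0   -4 ]
  [ 0  0   0  0  5   -7 ]
Multiply R4 by 1/5.
  [ 1  0  -2  0  0     0 ]
  [ 0  1   2  2  0   -12 ]
  [ 0  0   0  1  0    -4 ]
  [ 0  0   0  0  1  -7/5 ]
Subtract 2 times R3 from R2.
  [ 1  0  -2  0  0     0 ]
  [ 0  1   2  0  0    -4 ]
  [ 0  0   0  1  0    -4 ]
  [ 0  0   0  0  1  -7/5 ]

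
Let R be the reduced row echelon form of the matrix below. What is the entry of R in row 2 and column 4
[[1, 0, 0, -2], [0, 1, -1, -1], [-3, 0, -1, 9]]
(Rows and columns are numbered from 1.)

-4

R3 ← R3 + 3·R1
  [ 1  0   0  -2 ]
  [ 0  1  -1  -1 ]
  [ 0  0  -1   3 ]
R3 ← -1·R3
  [ 1  0   0  -2 ]
  [ 0  1  -1  -1 ]
  [ 0  0   1  -3 ]
R2 ← R2 + R3
  [ 1  0  0  -2 ]
  [ 0  1  0  -4 ]
  [ 0  0  1  -3 ]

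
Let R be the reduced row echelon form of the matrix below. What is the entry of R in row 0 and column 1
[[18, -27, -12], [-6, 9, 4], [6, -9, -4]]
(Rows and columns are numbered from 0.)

Multiply r1 by 1/18.
  [  1  -3/2  -2/3 ]
  [ -6     9     4 ]
  [  6    -9    -4 ]
Add 6 times r1 to r2.
  [ 1  -3/2  -2/3 ]
  [ 0     0     0 ]
  [ 6    -9    -4 ]
Subtract 6 times r1 from r3.
  [ 1  -3/2  -2/3 ]
  [ 0     0     0 ]
  [ 0     0     0 ]

-3/2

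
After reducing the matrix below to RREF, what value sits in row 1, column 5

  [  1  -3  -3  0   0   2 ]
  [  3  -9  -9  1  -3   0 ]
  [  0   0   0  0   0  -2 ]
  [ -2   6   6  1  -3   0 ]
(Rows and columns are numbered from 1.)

0

r2 → r2 − 3·r1
  [  1  -3  -3  0   0   2 ]
  [  0   0   0  1  -3  -6 ]
  [  0   0   0  0   0  -2 ]
  [ -2   6   6  1  -3   0 ]
r4 → r4 + 2·r1
  [ 1  -3  -3  0   0   2 ]
  [ 0   0   0  1  -3  -6 ]
  [ 0   0   0  0   0  -2 ]
  [ 0   0   0  1  -3   4 ]
r4 → r4 − r2
  [ 1  -3  -3  0   0   2 ]
  [ 0   0   0  1  -3  -6 ]
  [ 0   0   0  0   0  -2 ]
  [ 0   0   0  0   0  10 ]
r3 → -1/2·r3
  [ 1  -3  -3  0   0   2 ]
  [ 0   0   0  1  -3  -6 ]
  [ 0   0   0  0   0   1 ]
  [ 0   0   0  0   0  10 ]
r4 → r4 − 10·r3
  [ 1  -3  -3  0   0   2 ]
  [ 0   0   0  1  -3  -6 ]
  [ 0   0   0  0   0   1 ]
  [ 0   0   0  0   0   0 ]
r2 → r2 + 6·r3
  [ 1  -3  -3  0   0  2 ]
  [ 0   0   0  1  -3  0 ]
  [ 0   0   0  0   0  1 ]
  [ 0   0   0  0   0  0 ]
r1 → r1 − 2·r3
  [ 1  -3  -3  0   0  0 ]
  [ 0   0   0  1  -3  0 ]
  [ 0   0   0  0   0  1 ]
  [ 0   0   0  0   0  0 ]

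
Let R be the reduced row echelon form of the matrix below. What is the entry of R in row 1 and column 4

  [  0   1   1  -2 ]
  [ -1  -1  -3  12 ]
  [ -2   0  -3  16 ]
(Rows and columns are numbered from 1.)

-2

Swap r1 and r2.
  [ -1  -1  -3  12 ]
  [  0   1   1  -2 ]
  [ -2   0  -3  16 ]
Multiply r1 by -1.
  [  1  1   3  -12 ]
  [  0  1   1   -2 ]
  [ -2  0  -3   16 ]
Add 2 times r1 to r3.
  [ 1  1  3  -12 ]
  [ 0  1  1   -2 ]
  [ 0  2  3   -8 ]
Subtract 2 times r2 from r3.
  [ 1  1  3  -12 ]
  [ 0  1  1   -2 ]
  [ 0  0  1   -4 ]
Subtract r3 from r2.
  [ 1  1  3  -12 ]
  [ 0  1  0    2 ]
  [ 0  0  1   -4 ]
Subtract 3 times r3 from r1.
  [ 1  1  0   0 ]
  [ 0  1  0   2 ]
  [ 0  0  1  -4 ]
Subtract r2 from r1.
  [ 1  0  0  -2 ]
  [ 0  1  0   2 ]
  [ 0  0  1  -4 ]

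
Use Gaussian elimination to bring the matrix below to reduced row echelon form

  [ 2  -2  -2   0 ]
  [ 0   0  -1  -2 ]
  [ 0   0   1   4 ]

[[1, -1, 0, 0], [0, 0, 1, 0], [0, 0, 0, 1]]

r1 → 1/2·r1
  [ 1  -1  -1   0 ]
  [ 0   0  -1  -2 ]
  [ 0   0   1   4 ]
r2 → -1·r2
  [ 1  -1  -1  0 ]
  [ 0   0   1  2 ]
  [ 0   0   1  4 ]
r3 → r3 − r2
  [ 1  -1  -1  0 ]
  [ 0   0   1  2 ]
  [ 0   0   0  2 ]
r3 → 1/2·r3
  [ 1  -1  -1  0 ]
  [ 0   0   1  2 ]
  [ 0   0   0  1 ]
r2 → r2 − 2·r3
  [ 1  -1  -1  0 ]
  [ 0   0   1  0 ]
  [ 0   0   0  1 ]
r1 → r1 + r2
  [ 1  -1  0  0 ]
  [ 0   0  1  0 ]
  [ 0   0  0  1 ]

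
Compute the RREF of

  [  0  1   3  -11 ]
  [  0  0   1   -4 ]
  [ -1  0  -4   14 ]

[[1, 0, 0, 2], [0, 1, 0, 1], [0, 0, 1, -4]]

r1 ↔ r3
  [ -1  0  -4   14 ]
  [  0  0   1   -4 ]
  [  0  1   3  -11 ]
r1 -> -1·r1
  [ 1  0  4  -14 ]
  [ 0  0  1   -4 ]
  [ 0  1  3  -11 ]
r2 ↔ r3
  [ 1  0  4  -14 ]
  [ 0  1  3  -11 ]
  [ 0  0  1   -4 ]
r2 -> r2 − 3·r3
  [ 1  0  4  -14 ]
  [ 0  1  0    1 ]
  [ 0  0  1   -4 ]
r1 -> r1 − 4·r3
  [ 1  0  0   2 ]
  [ 0  1  0   1 ]
  [ 0  0  1  -4 ]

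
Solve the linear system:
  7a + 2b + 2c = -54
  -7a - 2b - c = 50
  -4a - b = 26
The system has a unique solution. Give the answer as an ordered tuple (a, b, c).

Form the augmented matrix and row-reduce:
  [  7   2   2  |  -54 ]
  [ -7  -2  -1  |   50 ]
  [ -4  -1   0  |   26 ]
ρ1 ← 1/7·ρ1
  [  1  2/7  2/7  |  -54/7 ]
  [ -7   -2   -1  |     50 ]
  [ -4   -1    0  |     26 ]
ρ2 ← ρ2 + 7·ρ1
  [  1  2/7  2/7  |  -54/7 ]
  [  0    0    1  |     -4 ]
  [ -4   -1    0  |     26 ]
ρ3 ← ρ3 + 4·ρ1
  [ 1  2/7  2/7  |  -54/7 ]
  [ 0    0    1  |     -4 ]
  [ 0  1/7  8/7  |  -34/7 ]
ρ2 ↔ ρ3
  [ 1  2/7  2/7  |  -54/7 ]
  [ 0  1/7  8/7  |  -34/7 ]
  [ 0    0    1  |     -4 ]
ρ2 ← 7·ρ2
  [ 1  2/7  2/7  |  -54/7 ]
  [ 0    1    8  |    -34 ]
  [ 0    0    1  |     -4 ]
ρ2 ← ρ2 − 8·ρ3
  [ 1  2/7  2/7  |  -54/7 ]
  [ 0    1    0  |     -2 ]
  [ 0    0    1  |     -4 ]
ρ1 ← ρ1 − 2/7·ρ3
  [ 1  2/7  0  |  -46/7 ]
  [ 0    1  0  |     -2 ]
  [ 0    0  1  |     -4 ]
ρ1 ← ρ1 − 2/7·ρ2
  [ 1  0  0  |  -6 ]
  [ 0  1  0  |  -2 ]
  [ 0  0  1  |  -4 ]
Reading off the last column: a = -6, b = -2, c = -4.

(-6, -2, -4)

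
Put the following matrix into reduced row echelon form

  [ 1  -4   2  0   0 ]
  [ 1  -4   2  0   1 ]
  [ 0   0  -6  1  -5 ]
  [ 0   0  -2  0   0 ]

[[1, -4, 0, 0, 0], [0, 0, 1, 0, 0], [0, 0, 0, 1, 0], [0, 0, 0, 0, 1]]

ρ2 -> ρ2 − ρ1
  [ 1  -4   2  0   0 ]
  [ 0   0   0  0   1 ]
  [ 0   0  -6  1  -5 ]
  [ 0   0  -2  0   0 ]
ρ2 <-> ρ3
  [ 1  -4   2  0   0 ]
  [ 0   0  -6  1  -5 ]
  [ 0   0   0  0   1 ]
  [ 0   0  -2  0   0 ]
ρ2 -> -1/6·ρ2
  [ 1  -4   2     0    0 ]
  [ 0   0   1  -1/6  5/6 ]
  [ 0   0   0     0    1 ]
  [ 0   0  -2     0    0 ]
ρ4 -> ρ4 + 2·ρ2
  [ 1  -4  2     0    0 ]
  [ 0   0  1  -1/6  5/6 ]
  [ 0   0  0     0    1 ]
  [ 0   0  0  -1/3  5/3 ]
ρ3 <-> ρ4
  [ 1  -4  2     0    0 ]
  [ 0   0  1  -1/6  5/6 ]
  [ 0   0  0  -1/3  5/3 ]
  [ 0   0  0     0    1 ]
ρ3 -> -3·ρ3
  [ 1  -4  2     0    0 ]
  [ 0   0  1  -1/6  5/6 ]
  [ 0   0  0     1   -5 ]
  [ 0   0  0     0    1 ]
ρ3 -> ρ3 + 5·ρ4
  [ 1  -4  2     0    0 ]
  [ 0   0  1  -1/6  5/6 ]
  [ 0   0  0     1    0 ]
  [ 0   0  0     0    1 ]
ρ2 -> ρ2 − 5/6·ρ4
  [ 1  -4  2     0  0 ]
  [ 0   0  1  -1/6  0 ]
  [ 0   0  0     1  0 ]
  [ 0   0  0     0  1 ]
ρ2 -> ρ2 + 1/6·ρ3
  [ 1  -4  2  0  0 ]
  [ 0   0  1  0  0 ]
  [ 0   0  0  1  0 ]
  [ 0   0  0  0  1 ]
ρ1 -> ρ1 − 2·ρ2
  [ 1  -4  0  0  0 ]
  [ 0   0  1  0  0 ]
  [ 0   0  0  1  0 ]
  [ 0   0  0  0  1 ]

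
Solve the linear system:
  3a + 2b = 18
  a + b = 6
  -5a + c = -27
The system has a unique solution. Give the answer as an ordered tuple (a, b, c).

Form the augmented matrix and row-reduce:
  [  3  2  0  |   18 ]
  [  1  1  0  |    6 ]
  [ -5  0  1  |  -27 ]
R1 → 1/3·R1
  [  1  2/3  0  |    6 ]
  [  1    1  0  |    6 ]
  [ -5    0  1  |  -27 ]
R2 → R2 − R1
  [  1  2/3  0  |    6 ]
  [  0  1/3  0  |    0 ]
  [ -5    0  1  |  -27 ]
R3 → R3 + 5·R1
  [ 1   2/3  0  |  6 ]
  [ 0   1/3  0  |  0 ]
  [ 0  10/3  1  |  3 ]
R2 → 3·R2
  [ 1   2/3  0  |  6 ]
  [ 0     1  0  |  0 ]
  [ 0  10/3  1  |  3 ]
R3 → R3 − 10/3·R2
  [ 1  2/3  0  |  6 ]
  [ 0    1  0  |  0 ]
  [ 0    0  1  |  3 ]
R1 → R1 − 2/3·R2
  [ 1  0  0  |  6 ]
  [ 0  1  0  |  0 ]
  [ 0  0  1  |  3 ]
Reading off the last column: a = 6, b = 0, c = 3.

(6, 0, 3)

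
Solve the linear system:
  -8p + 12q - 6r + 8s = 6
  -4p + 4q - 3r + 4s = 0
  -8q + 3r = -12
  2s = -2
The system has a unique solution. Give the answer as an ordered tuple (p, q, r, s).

(1/2, 3/2, 0, -1)

Form the augmented matrix and row-reduce:
  [ -8  12  -6  8  |    6 ]
  [ -4   4  -3  4  |    0 ]
  [  0  -8   3  0  |  -12 ]
  [  0   0   0  2  |   -2 ]
ρ1 := -1/8·ρ1
  [  1  -3/2  3/4  -1  |  -3/4 ]
  [ -4     4   -3   4  |     0 ]
  [  0    -8    3   0  |   -12 ]
  [  0     0    0   2  |    -2 ]
ρ2 := ρ2 + 4·ρ1
  [ 1  -3/2  3/4  -1  |  -3/4 ]
  [ 0    -2    0   0  |    -3 ]
  [ 0    -8    3   0  |   -12 ]
  [ 0     0    0   2  |    -2 ]
ρ2 := -1/2·ρ2
  [ 1  -3/2  3/4  -1  |  -3/4 ]
  [ 0     1    0   0  |   3/2 ]
  [ 0    -8    3   0  |   -12 ]
  [ 0     0    0   2  |    -2 ]
ρ3 := ρ3 + 8·ρ2
  [ 1  -3/2  3/4  -1  |  -3/4 ]
  [ 0     1    0   0  |   3/2 ]
  [ 0     0    3   0  |     0 ]
  [ 0     0    0   2  |    -2 ]
ρ3 := 1/3·ρ3
  [ 1  -3/2  3/4  -1  |  -3/4 ]
  [ 0     1    0   0  |   3/2 ]
  [ 0     0    1   0  |     0 ]
  [ 0     0    0   2  |    -2 ]
ρ4 := 1/2·ρ4
  [ 1  -3/2  3/4  -1  |  -3/4 ]
  [ 0     1    0   0  |   3/2 ]
  [ 0     0    1   0  |     0 ]
  [ 0     0    0   1  |    -1 ]
ρ1 := ρ1 + ρ4
  [ 1  -3/2  3/4  0  |  -7/4 ]
  [ 0     1    0  0  |   3/2 ]
  [ 0     0    1  0  |     0 ]
  [ 0     0    0  1  |    -1 ]
ρ1 := ρ1 − 3/4·ρ3
  [ 1  -3/2  0  0  |  -7/4 ]
  [ 0     1  0  0  |   3/2 ]
  [ 0     0  1  0  |     0 ]
  [ 0     0  0  1  |    -1 ]
ρ1 := ρ1 + 3/2·ρ2
  [ 1  0  0  0  |  1/2 ]
  [ 0  1  0  0  |  3/2 ]
  [ 0  0  1  0  |    0 ]
  [ 0  0  0  1  |   -1 ]
Reading off the last column: p = 1/2, q = 3/2, r = 0, s = -1.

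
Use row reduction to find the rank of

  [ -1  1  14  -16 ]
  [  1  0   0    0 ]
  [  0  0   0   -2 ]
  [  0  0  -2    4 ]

rank = 4

ρ1 -> -1·ρ1
  [ 1  -1  -14  16 ]
  [ 1   0    0   0 ]
  [ 0   0    0  -2 ]
  [ 0   0   -2   4 ]
ρ2 -> ρ2 − ρ1
  [ 1  -1  -14   16 ]
  [ 0   1   14  -16 ]
  [ 0   0    0   -2 ]
  [ 0   0   -2    4 ]
ρ3 ↔ ρ4
  [ 1  -1  -14   16 ]
  [ 0   1   14  -16 ]
  [ 0   0   -2    4 ]
  [ 0   0    0   -2 ]
ρ3 -> -1/2·ρ3
  [ 1  -1  -14   16 ]
  [ 0   1   14  -16 ]
  [ 0   0    1   -2 ]
  [ 0   0    0   -2 ]
ρ4 -> -1/2·ρ4
  [ 1  -1  -14   16 ]
  [ 0   1   14  -16 ]
  [ 0   0    1   -2 ]
  [ 0   0    0    1 ]
ρ3 -> ρ3 + 2·ρ4
  [ 1  -1  -14   16 ]
  [ 0   1   14  -16 ]
  [ 0   0    1    0 ]
  [ 0   0    0    1 ]
ρ2 -> ρ2 + 16·ρ4
  [ 1  -1  -14  16 ]
  [ 0   1   14   0 ]
  [ 0   0    1   0 ]
  [ 0   0    0   1 ]
ρ1 -> ρ1 − 16·ρ4
  [ 1  -1  -14  0 ]
  [ 0   1   14  0 ]
  [ 0   0    1  0 ]
  [ 0   0    0  1 ]
ρ2 -> ρ2 − 14·ρ3
  [ 1  -1  -14  0 ]
  [ 0   1    0  0 ]
  [ 0   0    1  0 ]
  [ 0   0    0  1 ]
ρ1 -> ρ1 + 14·ρ3
  [ 1  -1  0  0 ]
  [ 0   1  0  0 ]
  [ 0   0  1  0 ]
  [ 0   0  0  1 ]
ρ1 -> ρ1 + ρ2
  [ 1  0  0  0 ]
  [ 0  1  0  0 ]
  [ 0  0  1  0 ]
  [ 0  0  0  1 ]
The reduced form has 4 nonzero rows.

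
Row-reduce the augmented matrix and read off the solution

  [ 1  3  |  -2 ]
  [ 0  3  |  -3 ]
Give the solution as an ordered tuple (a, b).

R2 ← 1/3·R2
  [ 1  3  |  -2 ]
  [ 0  1  |  -1 ]
R1 ← R1 − 3·R2
  [ 1  0  |   1 ]
  [ 0  1  |  -1 ]
Reading off the last column: a = 1, b = -1.

(1, -1)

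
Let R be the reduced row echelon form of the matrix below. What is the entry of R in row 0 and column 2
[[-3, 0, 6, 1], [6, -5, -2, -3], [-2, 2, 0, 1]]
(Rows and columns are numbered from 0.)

r1 -> -1/3·r1
  [  1   0  -2  -1/3 ]
  [  6  -5  -2    -3 ]
  [ -2   2   0     1 ]
r2 -> r2 − 6·r1
  [  1   0  -2  -1/3 ]
  [  0  -5  10    -1 ]
  [ -2   2   0     1 ]
r3 -> r3 + 2·r1
  [ 1   0  -2  -1/3 ]
  [ 0  -5  10    -1 ]
  [ 0   2  -4   1/3 ]
r2 -> -1/5·r2
  [ 1  0  -2  -1/3 ]
  [ 0  1  -2   1/5 ]
  [ 0  2  -4   1/3 ]
r3 -> r3 − 2·r2
  [ 1  0  -2   -1/3 ]
  [ 0  1  -2    1/5 ]
  [ 0  0   0  -1/15 ]
r3 -> -15·r3
  [ 1  0  -2  -1/3 ]
  [ 0  1  -2   1/5 ]
  [ 0  0   0     1 ]
r2 -> r2 − 1/5·r3
  [ 1  0  -2  -1/3 ]
  [ 0  1  -2     0 ]
  [ 0  0   0     1 ]
r1 -> r1 + 1/3·r3
  [ 1  0  -2  0 ]
  [ 0  1  -2  0 ]
  [ 0  0   0  1 ]

-2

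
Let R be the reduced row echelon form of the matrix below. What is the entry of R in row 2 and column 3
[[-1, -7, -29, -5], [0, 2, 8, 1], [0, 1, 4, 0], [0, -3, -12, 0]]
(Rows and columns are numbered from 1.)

ρ1 -> -1·ρ1
  [ 1   7   29  5 ]
  [ 0   2    8  1 ]
  [ 0   1    4  0 ]
  [ 0  -3  -12  0 ]
ρ2 -> 1/2·ρ2
  [ 1   7   29    5 ]
  [ 0   1    4  1/2 ]
  [ 0   1    4    0 ]
  [ 0  -3  -12    0 ]
ρ3 -> ρ3 − ρ2
  [ 1   7   29     5 ]
  [ 0   1    4   1/2 ]
  [ 0   0    0  -1/2 ]
  [ 0  -3  -12     0 ]
ρ4 -> ρ4 + 3·ρ2
  [ 1  7  29     5 ]
  [ 0  1   4   1/2 ]
  [ 0  0   0  -1/2 ]
  [ 0  0   0   3/2 ]
ρ3 -> -2·ρ3
  [ 1  7  29    5 ]
  [ 0  1   4  1/2 ]
  [ 0  0   0    1 ]
  [ 0  0   0  3/2 ]
ρ4 -> ρ4 − 3/2·ρ3
  [ 1  7  29    5 ]
  [ 0  1   4  1/2 ]
  [ 0  0   0    1 ]
  [ 0  0   0    0 ]
ρ2 -> ρ2 − 1/2·ρ3
  [ 1  7  29  5 ]
  [ 0  1   4  0 ]
  [ 0  0   0  1 ]
  [ 0  0   0  0 ]
ρ1 -> ρ1 − 5·ρ3
  [ 1  7  29  0 ]
  [ 0  1   4  0 ]
  [ 0  0   0  1 ]
  [ 0  0   0  0 ]
ρ1 -> ρ1 − 7·ρ2
  [ 1  0  1  0 ]
  [ 0  1  4  0 ]
  [ 0  0  0  1 ]
  [ 0  0  0  0 ]

4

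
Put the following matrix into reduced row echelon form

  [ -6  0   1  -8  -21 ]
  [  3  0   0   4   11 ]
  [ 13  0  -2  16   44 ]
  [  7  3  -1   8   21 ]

Multiply R1 by -1/6.
  [  1  0  -1/6  4/3  7/2 ]
  [  3  0     0    4   11 ]
  [ 13  0    -2   16   44 ]
  [  7  3    -1    8   21 ]
Subtract 3 times R1 from R2.
  [  1  0  -1/6  4/3  7/2 ]
  [  0  0   1/2    0  1/2 ]
  [ 13  0    -2   16   44 ]
  [  7  3    -1    8   21 ]
Subtract 13 times R1 from R3.
  [ 1  0  -1/6   4/3   7/2 ]
  [ 0  0   1/2     0   1/2 ]
  [ 0  0   1/6  -4/3  -3/2 ]
  [ 7  3    -1     8    21 ]
Subtract 7 times R1 from R4.
  [ 1  0  -1/6   4/3   7/2 ]
  [ 0  0   1/2     0   1/2 ]
  [ 0  0   1/6  -4/3  -3/2 ]
  [ 0  3   1/6  -4/3  -7/2 ]
Swap R2 and R4.
  [ 1  0  -1/6   4/3   7/2 ]
  [ 0  3   1/6  -4/3  -7/2 ]
  [ 0  0   1/6  -4/3  -3/2 ]
  [ 0  0   1/2     0   1/2 ]
Multiply R2 by 1/3.
  [ 1  0  -1/6   4/3   7/2 ]
  [ 0  1  1/18  -4/9  -7/6 ]
  [ 0  0   1/6  -4/3  -3/2 ]
  [ 0  0   1/2     0   1/2 ]
Multiply R3 by 6.
  [ 1  0  -1/6   4/3   7/2 ]
  [ 0  1  1/18  -4/9  -7/6 ]
  [ 0  0     1    -8    -9 ]
  [ 0  0   1/2     0   1/2 ]
Subtract 1/2 times R3 from R4.
  [ 1  0  -1/6   4/3   7/2 ]
  [ 0  1  1/18  -4/9  -7/6 ]
  [ 0  0     1    -8    -9 ]
  [ 0  0     0     4     5 ]
Multiply R4 by 1/4.
  [ 1  0  -1/6   4/3   7/2 ]
  [ 0  1  1/18  -4/9  -7/6 ]
  [ 0  0     1    -8    -9 ]
  [ 0  0     0     1   5/4 ]
Add 8 times R4 to R3.
  [ 1  0  -1/6   4/3   7/2 ]
  [ 0  1  1/18  -4/9  -7/6 ]
  [ 0  0     1     0     1 ]
  [ 0  0     0     1   5/4 ]
Add 4/9 times R4 to R2.
  [ 1  0  -1/6  4/3     7/2 ]
  [ 0  1  1/18    0  -11/18 ]
  [ 0  0     1    0       1 ]
  [ 0  0     0    1     5/4 ]
Subtract 4/3 times R4 from R1.
  [ 1  0  -1/6  0    11/6 ]
  [ 0  1  1/18  0  -11/18 ]
  [ 0  0     1  0       1 ]
  [ 0  0     0  1     5/4 ]
Subtract 1/18 times R3 from R2.
  [ 1  0  -1/6  0  11/6 ]
  [ 0  1     0  0  -2/3 ]
  [ 0  0     1  0     1 ]
  [ 0  0     0  1   5/4 ]
Add 1/6 times R3 to R1.
  [ 1  0  0  0     2 ]
  [ 0  1  0  0  -2/3 ]
  [ 0  0  1  0     1 ]
  [ 0  0  0  1   5/4 ]

[[1, 0, 0, 0, 2], [0, 1, 0, 0, -2/3], [0, 0, 1, 0, 1], [0, 0, 0, 1, 5/4]]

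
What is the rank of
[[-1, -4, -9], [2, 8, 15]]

ρ1 -> -1·ρ1
  [ 1  4   9 ]
  [ 2  8  15 ]
ρ2 -> ρ2 − 2·ρ1
  [ 1  4   9 ]
  [ 0  0  -3 ]
ρ2 -> -1/3·ρ2
  [ 1  4  9 ]
  [ 0  0  1 ]
ρ1 -> ρ1 − 9·ρ2
  [ 1  4  0 ]
  [ 0  0  1 ]
The reduced form has 2 nonzero rows.

rank = 2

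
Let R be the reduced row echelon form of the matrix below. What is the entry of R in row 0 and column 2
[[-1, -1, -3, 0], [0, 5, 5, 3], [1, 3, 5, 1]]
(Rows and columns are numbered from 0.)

Multiply ρ1 by -1.
  [ 1  1  3  0 ]
  [ 0  5  5  3 ]
  [ 1  3  5  1 ]
Subtract ρ1 from ρ3.
  [ 1  1  3  0 ]
  [ 0  5  5  3 ]
  [ 0  2  2  1 ]
Multiply ρ2 by 1/5.
  [ 1  1  3    0 ]
  [ 0  1  1  3/5 ]
  [ 0  2  2    1 ]
Subtract 2 times ρ2 from ρ3.
  [ 1  1  3     0 ]
  [ 0  1  1   3/5 ]
  [ 0  0  0  -1/5 ]
Multiply ρ3 by -5.
  [ 1  1  3    0 ]
  [ 0  1  1  3/5 ]
  [ 0  0  0    1 ]
Subtract 3/5 times ρ3 from ρ2.
  [ 1  1  3  0 ]
  [ 0  1  1  0 ]
  [ 0  0  0  1 ]
Subtract ρ2 from ρ1.
  [ 1  0  2  0 ]
  [ 0  1  1  0 ]
  [ 0  0  0  1 ]

2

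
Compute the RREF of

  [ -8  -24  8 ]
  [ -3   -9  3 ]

r1 -> -1/8·r1
r2 -> r2 + 3·r1

[[1, 3, -1], [0, 0, 0]]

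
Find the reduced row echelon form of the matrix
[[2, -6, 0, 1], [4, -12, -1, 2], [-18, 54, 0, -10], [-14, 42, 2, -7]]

[[1, -3, 0, 0], [0, 0, 1, 0], [0, 0, 0, 1], [0, 0, 0, 0]]

r1 -> 1/2·r1
  [   1   -3   0  1/2 ]
  [   4  -12  -1    2 ]
  [ -18   54   0  -10 ]
  [ -14   42   2   -7 ]
r2 -> r2 − 4·r1
  [   1  -3   0  1/2 ]
  [   0   0  -1    0 ]
  [ -18  54   0  -10 ]
  [ -14  42   2   -7 ]
r3 -> r3 + 18·r1
  [   1  -3   0  1/2 ]
  [   0   0  -1    0 ]
  [   0   0   0   -1 ]
  [ -14  42   2   -7 ]
r4 -> r4 + 14·r1
  [ 1  -3   0  1/2 ]
  [ 0   0  -1    0 ]
  [ 0   0   0   -1 ]
  [ 0   0   2    0 ]
r2 -> -1·r2
  [ 1  -3  0  1/2 ]
  [ 0   0  1    0 ]
  [ 0   0  0   -1 ]
  [ 0   0  2    0 ]
r4 -> r4 − 2·r2
  [ 1  -3  0  1/2 ]
  [ 0   0  1    0 ]
  [ 0   0  0   -1 ]
  [ 0   0  0    0 ]
r3 -> -1·r3
  [ 1  -3  0  1/2 ]
  [ 0   0  1    0 ]
  [ 0   0  0    1 ]
  [ 0   0  0    0 ]
r1 -> r1 − 1/2·r3
  [ 1  -3  0  0 ]
  [ 0   0  1  0 ]
  [ 0   0  0  1 ]
  [ 0   0  0  0 ]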